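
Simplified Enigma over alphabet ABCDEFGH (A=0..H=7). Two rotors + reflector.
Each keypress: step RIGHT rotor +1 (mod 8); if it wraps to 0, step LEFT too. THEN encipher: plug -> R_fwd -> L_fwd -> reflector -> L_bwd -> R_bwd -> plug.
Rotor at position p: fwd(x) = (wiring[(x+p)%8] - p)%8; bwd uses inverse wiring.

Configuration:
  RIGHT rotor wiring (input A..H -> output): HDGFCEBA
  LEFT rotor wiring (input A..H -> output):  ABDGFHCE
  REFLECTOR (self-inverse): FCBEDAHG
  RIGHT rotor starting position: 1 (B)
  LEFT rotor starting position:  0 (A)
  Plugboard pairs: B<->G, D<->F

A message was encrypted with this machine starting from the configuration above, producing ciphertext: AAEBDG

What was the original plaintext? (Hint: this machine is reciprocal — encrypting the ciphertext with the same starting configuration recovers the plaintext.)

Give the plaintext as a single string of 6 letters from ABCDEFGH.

Answer: CGCGGC

Derivation:
Char 1 ('A'): step: R->2, L=0; A->plug->A->R->E->L->F->refl->A->L'->A->R'->C->plug->C
Char 2 ('A'): step: R->3, L=0; A->plug->A->R->C->L->D->refl->E->L'->H->R'->B->plug->G
Char 3 ('E'): step: R->4, L=0; E->plug->E->R->D->L->G->refl->H->L'->F->R'->C->plug->C
Char 4 ('B'): step: R->5, L=0; B->plug->G->R->A->L->A->refl->F->L'->E->R'->B->plug->G
Char 5 ('D'): step: R->6, L=0; D->plug->F->R->H->L->E->refl->D->L'->C->R'->B->plug->G
Char 6 ('G'): step: R->7, L=0; G->plug->B->R->A->L->A->refl->F->L'->E->R'->C->plug->C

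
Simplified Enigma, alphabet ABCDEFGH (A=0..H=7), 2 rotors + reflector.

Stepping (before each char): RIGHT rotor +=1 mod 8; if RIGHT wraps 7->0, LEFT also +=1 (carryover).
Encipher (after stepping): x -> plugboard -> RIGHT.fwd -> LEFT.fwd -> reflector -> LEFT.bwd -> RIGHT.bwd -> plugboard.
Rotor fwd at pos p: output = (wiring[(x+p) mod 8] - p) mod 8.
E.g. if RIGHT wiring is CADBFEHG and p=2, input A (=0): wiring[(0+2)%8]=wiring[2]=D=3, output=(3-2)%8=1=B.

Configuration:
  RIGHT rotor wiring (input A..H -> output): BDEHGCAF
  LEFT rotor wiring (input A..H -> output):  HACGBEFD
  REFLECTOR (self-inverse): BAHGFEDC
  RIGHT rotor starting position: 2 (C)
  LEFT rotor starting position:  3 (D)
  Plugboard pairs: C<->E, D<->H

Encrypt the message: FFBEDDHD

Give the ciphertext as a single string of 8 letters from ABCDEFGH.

Answer: HDFBCGDA

Derivation:
Char 1 ('F'): step: R->3, L=3; F->plug->F->R->G->L->F->refl->E->L'->F->R'->D->plug->H
Char 2 ('F'): step: R->4, L=3; F->plug->F->R->H->L->H->refl->C->L'->D->R'->H->plug->D
Char 3 ('B'): step: R->5, L=3; B->plug->B->R->D->L->C->refl->H->L'->H->R'->F->plug->F
Char 4 ('E'): step: R->6, L=3; E->plug->C->R->D->L->C->refl->H->L'->H->R'->B->plug->B
Char 5 ('D'): step: R->7, L=3; D->plug->H->R->B->L->G->refl->D->L'->A->R'->E->plug->C
Char 6 ('D'): step: R->0, L->4 (L advanced); D->plug->H->R->F->L->E->refl->F->L'->A->R'->G->plug->G
Char 7 ('H'): step: R->1, L=4; H->plug->D->R->F->L->E->refl->F->L'->A->R'->H->plug->D
Char 8 ('D'): step: R->2, L=4; D->plug->H->R->B->L->A->refl->B->L'->C->R'->A->plug->A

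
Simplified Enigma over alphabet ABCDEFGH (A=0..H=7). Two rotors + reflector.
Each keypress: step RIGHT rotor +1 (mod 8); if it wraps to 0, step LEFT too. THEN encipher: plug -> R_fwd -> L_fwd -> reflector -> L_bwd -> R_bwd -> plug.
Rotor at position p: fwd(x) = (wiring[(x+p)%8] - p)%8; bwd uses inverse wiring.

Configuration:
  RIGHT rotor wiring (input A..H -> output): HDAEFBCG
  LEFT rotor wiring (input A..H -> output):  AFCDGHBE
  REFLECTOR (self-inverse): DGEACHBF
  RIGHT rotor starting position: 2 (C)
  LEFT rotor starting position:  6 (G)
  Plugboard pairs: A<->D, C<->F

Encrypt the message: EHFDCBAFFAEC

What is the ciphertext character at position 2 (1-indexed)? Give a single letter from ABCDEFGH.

Char 1 ('E'): step: R->3, L=6; E->plug->E->R->D->L->H->refl->F->L'->F->R'->H->plug->H
Char 2 ('H'): step: R->4, L=6; H->plug->H->R->A->L->D->refl->A->L'->G->R'->C->plug->F

F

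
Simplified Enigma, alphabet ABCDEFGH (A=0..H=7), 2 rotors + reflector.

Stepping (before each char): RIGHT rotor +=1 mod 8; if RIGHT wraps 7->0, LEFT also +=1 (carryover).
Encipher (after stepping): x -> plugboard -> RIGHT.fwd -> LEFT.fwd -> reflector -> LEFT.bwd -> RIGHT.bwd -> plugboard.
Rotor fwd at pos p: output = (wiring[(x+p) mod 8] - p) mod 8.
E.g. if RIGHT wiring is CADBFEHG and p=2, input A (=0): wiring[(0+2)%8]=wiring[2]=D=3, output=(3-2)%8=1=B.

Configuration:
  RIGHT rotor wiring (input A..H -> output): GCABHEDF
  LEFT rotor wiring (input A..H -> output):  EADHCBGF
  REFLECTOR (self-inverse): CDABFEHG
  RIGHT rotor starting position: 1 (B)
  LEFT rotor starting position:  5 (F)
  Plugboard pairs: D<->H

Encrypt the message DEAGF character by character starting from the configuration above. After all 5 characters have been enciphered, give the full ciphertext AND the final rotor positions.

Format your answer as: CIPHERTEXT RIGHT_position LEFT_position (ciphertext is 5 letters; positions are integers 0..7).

Answer: BADHA 6 5

Derivation:
Char 1 ('D'): step: R->2, L=5; D->plug->H->R->A->L->E->refl->F->L'->H->R'->B->plug->B
Char 2 ('E'): step: R->3, L=5; E->plug->E->R->C->L->A->refl->C->L'->G->R'->A->plug->A
Char 3 ('A'): step: R->4, L=5; A->plug->A->R->D->L->H->refl->G->L'->F->R'->H->plug->D
Char 4 ('G'): step: R->5, L=5; G->plug->G->R->E->L->D->refl->B->L'->B->R'->D->plug->H
Char 5 ('F'): step: R->6, L=5; F->plug->F->R->D->L->H->refl->G->L'->F->R'->A->plug->A
Final: ciphertext=BADHA, RIGHT=6, LEFT=5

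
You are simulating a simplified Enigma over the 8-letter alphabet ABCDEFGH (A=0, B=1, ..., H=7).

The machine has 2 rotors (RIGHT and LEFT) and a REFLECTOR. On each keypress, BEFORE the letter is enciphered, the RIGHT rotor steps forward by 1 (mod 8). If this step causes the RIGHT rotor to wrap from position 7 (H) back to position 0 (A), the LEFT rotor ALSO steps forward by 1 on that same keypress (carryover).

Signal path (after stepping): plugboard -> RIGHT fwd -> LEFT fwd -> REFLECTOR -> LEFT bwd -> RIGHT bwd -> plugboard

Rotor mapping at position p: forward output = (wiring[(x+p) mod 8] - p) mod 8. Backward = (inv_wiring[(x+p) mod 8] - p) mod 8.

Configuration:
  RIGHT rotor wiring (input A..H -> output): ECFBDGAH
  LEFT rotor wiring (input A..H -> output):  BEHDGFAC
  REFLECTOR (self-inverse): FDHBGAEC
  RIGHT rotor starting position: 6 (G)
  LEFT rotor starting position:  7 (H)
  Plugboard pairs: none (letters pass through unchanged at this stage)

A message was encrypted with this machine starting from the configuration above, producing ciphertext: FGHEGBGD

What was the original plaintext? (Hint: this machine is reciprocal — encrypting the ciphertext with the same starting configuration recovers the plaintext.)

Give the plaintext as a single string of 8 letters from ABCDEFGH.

Answer: DECFHAAB

Derivation:
Char 1 ('F'): step: R->7, L=7; F->plug->F->R->E->L->E->refl->G->L'->G->R'->D->plug->D
Char 2 ('G'): step: R->0, L->0 (L advanced); G->plug->G->R->A->L->B->refl->D->L'->D->R'->E->plug->E
Char 3 ('H'): step: R->1, L=0; H->plug->H->R->D->L->D->refl->B->L'->A->R'->C->plug->C
Char 4 ('E'): step: R->2, L=0; E->plug->E->R->G->L->A->refl->F->L'->F->R'->F->plug->F
Char 5 ('G'): step: R->3, L=0; G->plug->G->R->H->L->C->refl->H->L'->C->R'->H->plug->H
Char 6 ('B'): step: R->4, L=0; B->plug->B->R->C->L->H->refl->C->L'->H->R'->A->plug->A
Char 7 ('G'): step: R->5, L=0; G->plug->G->R->E->L->G->refl->E->L'->B->R'->A->plug->A
Char 8 ('D'): step: R->6, L=0; D->plug->D->R->E->L->G->refl->E->L'->B->R'->B->plug->B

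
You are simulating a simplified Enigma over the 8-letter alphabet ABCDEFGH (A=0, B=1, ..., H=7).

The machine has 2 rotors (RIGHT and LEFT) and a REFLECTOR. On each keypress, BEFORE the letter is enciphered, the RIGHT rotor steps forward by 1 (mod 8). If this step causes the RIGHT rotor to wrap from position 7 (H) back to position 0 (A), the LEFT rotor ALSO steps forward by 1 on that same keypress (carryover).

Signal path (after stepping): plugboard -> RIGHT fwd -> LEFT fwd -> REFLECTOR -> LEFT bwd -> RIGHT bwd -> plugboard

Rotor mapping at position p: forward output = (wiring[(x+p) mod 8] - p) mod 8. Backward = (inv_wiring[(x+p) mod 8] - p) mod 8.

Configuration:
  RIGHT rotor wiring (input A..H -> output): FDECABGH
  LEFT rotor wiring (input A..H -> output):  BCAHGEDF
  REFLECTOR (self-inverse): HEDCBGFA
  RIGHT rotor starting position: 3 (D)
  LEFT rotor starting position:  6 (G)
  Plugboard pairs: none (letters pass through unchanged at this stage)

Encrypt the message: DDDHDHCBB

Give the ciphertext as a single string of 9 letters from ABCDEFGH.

Char 1 ('D'): step: R->4, L=6; D->plug->D->R->D->L->E->refl->B->L'->F->R'->B->plug->B
Char 2 ('D'): step: R->5, L=6; D->plug->D->R->A->L->F->refl->G->L'->H->R'->F->plug->F
Char 3 ('D'): step: R->6, L=6; D->plug->D->R->F->L->B->refl->E->L'->D->R'->H->plug->H
Char 4 ('H'): step: R->7, L=6; H->plug->H->R->H->L->G->refl->F->L'->A->R'->A->plug->A
Char 5 ('D'): step: R->0, L->7 (L advanced); D->plug->D->R->C->L->D->refl->C->L'->B->R'->F->plug->F
Char 6 ('H'): step: R->1, L=7; H->plug->H->R->E->L->A->refl->H->L'->F->R'->F->plug->F
Char 7 ('C'): step: R->2, L=7; C->plug->C->R->G->L->F->refl->G->L'->A->R'->B->plug->B
Char 8 ('B'): step: R->3, L=7; B->plug->B->R->F->L->H->refl->A->L'->E->R'->E->plug->E
Char 9 ('B'): step: R->4, L=7; B->plug->B->R->F->L->H->refl->A->L'->E->R'->A->plug->A

Answer: BFHAFFBEA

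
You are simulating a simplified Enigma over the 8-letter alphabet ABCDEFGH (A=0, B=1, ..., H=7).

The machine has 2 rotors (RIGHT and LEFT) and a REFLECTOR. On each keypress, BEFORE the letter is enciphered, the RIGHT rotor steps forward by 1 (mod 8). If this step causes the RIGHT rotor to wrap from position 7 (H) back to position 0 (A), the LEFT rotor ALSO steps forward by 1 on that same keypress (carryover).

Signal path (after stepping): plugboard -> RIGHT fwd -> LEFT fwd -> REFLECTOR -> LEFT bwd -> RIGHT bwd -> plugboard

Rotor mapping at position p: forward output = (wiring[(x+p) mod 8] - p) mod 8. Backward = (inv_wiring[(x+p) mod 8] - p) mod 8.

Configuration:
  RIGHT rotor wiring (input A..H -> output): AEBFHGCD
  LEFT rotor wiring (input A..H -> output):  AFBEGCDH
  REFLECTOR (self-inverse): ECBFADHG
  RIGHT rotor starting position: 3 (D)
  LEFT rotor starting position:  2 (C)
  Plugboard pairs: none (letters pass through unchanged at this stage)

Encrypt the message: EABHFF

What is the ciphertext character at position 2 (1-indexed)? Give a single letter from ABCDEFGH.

Char 1 ('E'): step: R->4, L=2; E->plug->E->R->E->L->B->refl->C->L'->B->R'->H->plug->H
Char 2 ('A'): step: R->5, L=2; A->plug->A->R->B->L->C->refl->B->L'->E->R'->F->plug->F

F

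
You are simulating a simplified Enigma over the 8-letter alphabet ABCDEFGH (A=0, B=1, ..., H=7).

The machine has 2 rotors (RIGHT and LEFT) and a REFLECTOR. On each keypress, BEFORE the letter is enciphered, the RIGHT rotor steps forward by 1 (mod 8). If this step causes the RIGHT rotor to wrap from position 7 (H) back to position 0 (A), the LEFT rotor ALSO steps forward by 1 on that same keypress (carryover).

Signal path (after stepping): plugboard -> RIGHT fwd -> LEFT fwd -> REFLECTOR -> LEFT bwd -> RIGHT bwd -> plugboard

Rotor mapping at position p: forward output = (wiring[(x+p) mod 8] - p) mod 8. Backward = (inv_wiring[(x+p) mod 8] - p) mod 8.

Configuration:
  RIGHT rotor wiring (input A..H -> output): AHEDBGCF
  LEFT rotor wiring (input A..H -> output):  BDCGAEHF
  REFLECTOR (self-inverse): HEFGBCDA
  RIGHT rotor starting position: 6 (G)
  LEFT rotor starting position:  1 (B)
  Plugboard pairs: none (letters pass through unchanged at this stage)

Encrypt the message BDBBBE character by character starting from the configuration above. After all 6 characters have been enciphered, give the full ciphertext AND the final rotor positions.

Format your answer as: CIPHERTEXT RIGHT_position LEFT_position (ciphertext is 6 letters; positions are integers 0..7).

Char 1 ('B'): step: R->7, L=1; B->plug->B->R->B->L->B->refl->E->L'->G->R'->A->plug->A
Char 2 ('D'): step: R->0, L->2 (L advanced); D->plug->D->R->D->L->C->refl->F->L'->E->R'->C->plug->C
Char 3 ('B'): step: R->1, L=2; B->plug->B->R->D->L->C->refl->F->L'->E->R'->G->plug->G
Char 4 ('B'): step: R->2, L=2; B->plug->B->R->B->L->E->refl->B->L'->H->R'->C->plug->C
Char 5 ('B'): step: R->3, L=2; B->plug->B->R->G->L->H->refl->A->L'->A->R'->A->plug->A
Char 6 ('E'): step: R->4, L=2; E->plug->E->R->E->L->F->refl->C->L'->D->R'->F->plug->F
Final: ciphertext=ACGCAF, RIGHT=4, LEFT=2

Answer: ACGCAF 4 2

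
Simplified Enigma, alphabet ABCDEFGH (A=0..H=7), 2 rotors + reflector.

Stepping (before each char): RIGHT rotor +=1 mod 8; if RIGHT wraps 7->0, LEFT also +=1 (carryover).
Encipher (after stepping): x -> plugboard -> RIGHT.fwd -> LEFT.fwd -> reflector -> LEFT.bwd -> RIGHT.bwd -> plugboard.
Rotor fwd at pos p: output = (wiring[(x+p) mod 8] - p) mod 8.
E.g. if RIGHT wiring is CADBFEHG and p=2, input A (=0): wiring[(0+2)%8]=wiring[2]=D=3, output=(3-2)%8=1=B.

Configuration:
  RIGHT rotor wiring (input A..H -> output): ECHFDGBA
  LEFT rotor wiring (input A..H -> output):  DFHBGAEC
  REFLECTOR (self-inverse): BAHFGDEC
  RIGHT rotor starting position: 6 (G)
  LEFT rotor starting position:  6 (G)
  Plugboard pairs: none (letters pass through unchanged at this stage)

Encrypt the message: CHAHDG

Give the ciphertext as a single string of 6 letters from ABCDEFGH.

Char 1 ('C'): step: R->7, L=6; C->plug->C->R->D->L->H->refl->C->L'->H->R'->G->plug->G
Char 2 ('H'): step: R->0, L->7 (L advanced); H->plug->H->R->A->L->D->refl->F->L'->H->R'->C->plug->C
Char 3 ('A'): step: R->1, L=7; A->plug->A->R->B->L->E->refl->G->L'->C->R'->D->plug->D
Char 4 ('H'): step: R->2, L=7; H->plug->H->R->A->L->D->refl->F->L'->H->R'->E->plug->E
Char 5 ('D'): step: R->3, L=7; D->plug->D->R->G->L->B->refl->A->L'->D->R'->C->plug->C
Char 6 ('G'): step: R->4, L=7; G->plug->G->R->D->L->A->refl->B->L'->G->R'->F->plug->F

Answer: GCDECF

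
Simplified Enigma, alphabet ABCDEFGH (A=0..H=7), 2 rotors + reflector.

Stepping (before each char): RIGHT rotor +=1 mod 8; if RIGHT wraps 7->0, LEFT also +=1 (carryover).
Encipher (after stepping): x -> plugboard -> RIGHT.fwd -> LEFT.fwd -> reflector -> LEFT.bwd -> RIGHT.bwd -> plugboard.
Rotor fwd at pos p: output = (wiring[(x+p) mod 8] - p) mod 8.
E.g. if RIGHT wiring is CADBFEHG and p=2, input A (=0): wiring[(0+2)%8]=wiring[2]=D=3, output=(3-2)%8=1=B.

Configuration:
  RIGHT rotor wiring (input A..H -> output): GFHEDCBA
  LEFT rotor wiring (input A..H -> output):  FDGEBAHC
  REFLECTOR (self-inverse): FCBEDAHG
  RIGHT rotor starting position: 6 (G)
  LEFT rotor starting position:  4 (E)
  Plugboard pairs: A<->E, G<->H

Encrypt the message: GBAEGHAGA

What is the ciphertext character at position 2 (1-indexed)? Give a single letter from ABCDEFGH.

Char 1 ('G'): step: R->7, L=4; G->plug->H->R->C->L->D->refl->E->L'->B->R'->A->plug->E
Char 2 ('B'): step: R->0, L->5 (L advanced); B->plug->B->R->F->L->B->refl->C->L'->B->R'->G->plug->H

H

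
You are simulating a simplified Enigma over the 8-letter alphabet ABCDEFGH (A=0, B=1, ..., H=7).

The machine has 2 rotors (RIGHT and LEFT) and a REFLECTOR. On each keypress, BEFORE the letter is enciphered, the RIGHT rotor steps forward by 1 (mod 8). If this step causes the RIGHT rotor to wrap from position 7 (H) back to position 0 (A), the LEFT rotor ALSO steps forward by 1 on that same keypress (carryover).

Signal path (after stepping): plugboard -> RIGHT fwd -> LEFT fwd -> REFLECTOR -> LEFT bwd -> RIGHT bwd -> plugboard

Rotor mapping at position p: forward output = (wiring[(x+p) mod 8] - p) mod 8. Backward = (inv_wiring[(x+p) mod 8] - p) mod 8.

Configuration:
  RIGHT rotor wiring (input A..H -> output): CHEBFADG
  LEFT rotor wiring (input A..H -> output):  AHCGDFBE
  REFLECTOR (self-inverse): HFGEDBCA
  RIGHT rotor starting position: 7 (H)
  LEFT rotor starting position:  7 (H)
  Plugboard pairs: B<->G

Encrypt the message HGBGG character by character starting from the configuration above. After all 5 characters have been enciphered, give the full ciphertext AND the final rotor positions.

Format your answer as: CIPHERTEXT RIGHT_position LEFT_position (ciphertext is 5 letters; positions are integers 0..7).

Answer: EFEEC 4 0

Derivation:
Char 1 ('H'): step: R->0, L->0 (L advanced); H->plug->H->R->G->L->B->refl->F->L'->F->R'->E->plug->E
Char 2 ('G'): step: R->1, L=0; G->plug->B->R->D->L->G->refl->C->L'->C->R'->F->plug->F
Char 3 ('B'): step: R->2, L=0; B->plug->G->R->A->L->A->refl->H->L'->B->R'->E->plug->E
Char 4 ('G'): step: R->3, L=0; G->plug->B->R->C->L->C->refl->G->L'->D->R'->E->plug->E
Char 5 ('G'): step: R->4, L=0; G->plug->B->R->E->L->D->refl->E->L'->H->R'->C->plug->C
Final: ciphertext=EFEEC, RIGHT=4, LEFT=0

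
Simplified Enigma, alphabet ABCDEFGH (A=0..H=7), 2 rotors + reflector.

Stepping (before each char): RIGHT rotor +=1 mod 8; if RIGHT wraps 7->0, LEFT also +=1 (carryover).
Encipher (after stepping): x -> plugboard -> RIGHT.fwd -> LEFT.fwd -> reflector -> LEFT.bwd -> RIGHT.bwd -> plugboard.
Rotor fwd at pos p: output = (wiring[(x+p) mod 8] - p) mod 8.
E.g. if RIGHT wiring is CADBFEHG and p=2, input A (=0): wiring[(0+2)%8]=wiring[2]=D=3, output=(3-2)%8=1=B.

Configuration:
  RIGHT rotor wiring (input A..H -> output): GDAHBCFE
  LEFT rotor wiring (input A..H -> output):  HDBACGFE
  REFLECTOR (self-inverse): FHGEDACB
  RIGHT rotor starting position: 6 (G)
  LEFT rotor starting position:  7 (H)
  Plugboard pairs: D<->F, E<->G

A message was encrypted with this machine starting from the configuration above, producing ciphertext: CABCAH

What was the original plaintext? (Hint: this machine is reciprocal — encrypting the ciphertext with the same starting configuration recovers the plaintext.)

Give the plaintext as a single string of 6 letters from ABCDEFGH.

Char 1 ('C'): step: R->7, L=7; C->plug->C->R->E->L->B->refl->H->L'->G->R'->H->plug->H
Char 2 ('A'): step: R->0, L->0 (L advanced); A->plug->A->R->G->L->F->refl->A->L'->D->R'->B->plug->B
Char 3 ('B'): step: R->1, L=0; B->plug->B->R->H->L->E->refl->D->L'->B->R'->E->plug->G
Char 4 ('C'): step: R->2, L=0; C->plug->C->R->H->L->E->refl->D->L'->B->R'->H->plug->H
Char 5 ('A'): step: R->3, L=0; A->plug->A->R->E->L->C->refl->G->L'->F->R'->H->plug->H
Char 6 ('H'): step: R->4, L=0; H->plug->H->R->D->L->A->refl->F->L'->G->R'->B->plug->B

Answer: HBGHHB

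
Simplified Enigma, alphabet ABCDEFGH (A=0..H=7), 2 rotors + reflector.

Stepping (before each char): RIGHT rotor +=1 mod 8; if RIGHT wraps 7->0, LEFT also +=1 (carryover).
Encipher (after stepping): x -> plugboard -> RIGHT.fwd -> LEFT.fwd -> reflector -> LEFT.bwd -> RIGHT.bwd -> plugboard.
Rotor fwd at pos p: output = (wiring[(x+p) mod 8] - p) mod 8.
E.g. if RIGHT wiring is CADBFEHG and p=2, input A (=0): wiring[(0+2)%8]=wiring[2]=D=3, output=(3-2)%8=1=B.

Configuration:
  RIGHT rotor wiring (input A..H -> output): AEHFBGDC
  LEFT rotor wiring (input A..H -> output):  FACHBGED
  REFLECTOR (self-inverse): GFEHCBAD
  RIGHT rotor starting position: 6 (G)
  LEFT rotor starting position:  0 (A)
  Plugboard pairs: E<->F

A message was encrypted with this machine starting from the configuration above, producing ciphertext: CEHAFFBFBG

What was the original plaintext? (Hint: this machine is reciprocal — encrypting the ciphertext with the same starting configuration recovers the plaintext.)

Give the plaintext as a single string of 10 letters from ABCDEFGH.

Char 1 ('C'): step: R->7, L=0; C->plug->C->R->F->L->G->refl->A->L'->B->R'->B->plug->B
Char 2 ('E'): step: R->0, L->1 (L advanced); E->plug->F->R->G->L->C->refl->E->L'->H->R'->C->plug->C
Char 3 ('H'): step: R->1, L=1; H->plug->H->R->H->L->E->refl->C->L'->G->R'->B->plug->B
Char 4 ('A'): step: R->2, L=1; A->plug->A->R->F->L->D->refl->H->L'->A->R'->F->plug->E
Char 5 ('F'): step: R->3, L=1; F->plug->E->R->H->L->E->refl->C->L'->G->R'->B->plug->B
Char 6 ('F'): step: R->4, L=1; F->plug->E->R->E->L->F->refl->B->L'->B->R'->H->plug->H
Char 7 ('B'): step: R->5, L=1; B->plug->B->R->G->L->C->refl->E->L'->H->R'->E->plug->F
Char 8 ('F'): step: R->6, L=1; F->plug->E->R->B->L->B->refl->F->L'->E->R'->B->plug->B
Char 9 ('B'): step: R->7, L=1; B->plug->B->R->B->L->B->refl->F->L'->E->R'->H->plug->H
Char 10 ('G'): step: R->0, L->2 (L advanced); G->plug->G->R->D->L->E->refl->C->L'->E->R'->B->plug->B

Answer: BCBEBHFBHB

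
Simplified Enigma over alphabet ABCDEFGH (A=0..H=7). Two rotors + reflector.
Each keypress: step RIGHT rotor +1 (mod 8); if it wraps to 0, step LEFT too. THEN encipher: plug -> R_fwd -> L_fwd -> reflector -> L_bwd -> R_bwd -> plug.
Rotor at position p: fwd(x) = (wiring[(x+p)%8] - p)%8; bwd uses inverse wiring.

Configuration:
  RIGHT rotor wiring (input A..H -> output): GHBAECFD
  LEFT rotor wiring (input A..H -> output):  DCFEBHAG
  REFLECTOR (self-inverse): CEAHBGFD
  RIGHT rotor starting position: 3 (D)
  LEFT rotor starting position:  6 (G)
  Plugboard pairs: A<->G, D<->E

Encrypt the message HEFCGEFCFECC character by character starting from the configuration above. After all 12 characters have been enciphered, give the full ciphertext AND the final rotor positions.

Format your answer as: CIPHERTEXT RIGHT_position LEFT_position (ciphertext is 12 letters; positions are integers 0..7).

Char 1 ('H'): step: R->4, L=6; H->plug->H->R->E->L->H->refl->D->L'->G->R'->B->plug->B
Char 2 ('E'): step: R->5, L=6; E->plug->D->R->B->L->A->refl->C->L'->A->R'->B->plug->B
Char 3 ('F'): step: R->6, L=6; F->plug->F->R->C->L->F->refl->G->L'->F->R'->B->plug->B
Char 4 ('C'): step: R->7, L=6; C->plug->C->R->A->L->C->refl->A->L'->B->R'->E->plug->D
Char 5 ('G'): step: R->0, L->7 (L advanced); G->plug->A->R->G->L->A->refl->C->L'->F->R'->G->plug->A
Char 6 ('E'): step: R->1, L=7; E->plug->D->R->D->L->G->refl->F->L'->E->R'->F->plug->F
Char 7 ('F'): step: R->2, L=7; F->plug->F->R->B->L->E->refl->B->L'->H->R'->A->plug->G
Char 8 ('C'): step: R->3, L=7; C->plug->C->R->H->L->B->refl->E->L'->B->R'->B->plug->B
Char 9 ('F'): step: R->4, L=7; F->plug->F->R->D->L->G->refl->F->L'->E->R'->H->plug->H
Char 10 ('E'): step: R->5, L=7; E->plug->D->R->B->L->E->refl->B->L'->H->R'->H->plug->H
Char 11 ('C'): step: R->6, L=7; C->plug->C->R->A->L->H->refl->D->L'->C->R'->F->plug->F
Char 12 ('C'): step: R->7, L=7; C->plug->C->R->A->L->H->refl->D->L'->C->R'->D->plug->E
Final: ciphertext=BBBDAFGBHHFE, RIGHT=7, LEFT=7

Answer: BBBDAFGBHHFE 7 7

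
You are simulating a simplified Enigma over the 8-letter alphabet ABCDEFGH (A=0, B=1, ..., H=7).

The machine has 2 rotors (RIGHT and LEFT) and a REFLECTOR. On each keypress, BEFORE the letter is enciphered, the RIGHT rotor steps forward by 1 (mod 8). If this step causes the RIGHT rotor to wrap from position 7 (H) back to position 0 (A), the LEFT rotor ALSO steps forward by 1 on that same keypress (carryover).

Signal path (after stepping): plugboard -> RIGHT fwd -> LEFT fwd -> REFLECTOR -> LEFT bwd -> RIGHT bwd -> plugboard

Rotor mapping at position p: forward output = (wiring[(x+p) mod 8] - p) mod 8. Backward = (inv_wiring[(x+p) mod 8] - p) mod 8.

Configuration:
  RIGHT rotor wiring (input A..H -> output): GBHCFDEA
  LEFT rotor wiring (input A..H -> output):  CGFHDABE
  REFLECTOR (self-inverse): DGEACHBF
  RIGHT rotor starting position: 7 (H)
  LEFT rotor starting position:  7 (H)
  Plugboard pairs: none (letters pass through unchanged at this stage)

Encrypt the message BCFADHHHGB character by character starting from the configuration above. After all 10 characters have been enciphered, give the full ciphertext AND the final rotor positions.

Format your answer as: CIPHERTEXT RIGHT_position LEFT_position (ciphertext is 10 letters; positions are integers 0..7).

Answer: ABDCFBFGHH 1 1

Derivation:
Char 1 ('B'): step: R->0, L->0 (L advanced); B->plug->B->R->B->L->G->refl->B->L'->G->R'->A->plug->A
Char 2 ('C'): step: R->1, L=0; C->plug->C->R->B->L->G->refl->B->L'->G->R'->B->plug->B
Char 3 ('F'): step: R->2, L=0; F->plug->F->R->G->L->B->refl->G->L'->B->R'->D->plug->D
Char 4 ('A'): step: R->3, L=0; A->plug->A->R->H->L->E->refl->C->L'->A->R'->C->plug->C
Char 5 ('D'): step: R->4, L=0; D->plug->D->R->E->L->D->refl->A->L'->F->R'->F->plug->F
Char 6 ('H'): step: R->5, L=0; H->plug->H->R->A->L->C->refl->E->L'->H->R'->B->plug->B
Char 7 ('H'): step: R->6, L=0; H->plug->H->R->F->L->A->refl->D->L'->E->R'->F->plug->F
Char 8 ('H'): step: R->7, L=0; H->plug->H->R->F->L->A->refl->D->L'->E->R'->G->plug->G
Char 9 ('G'): step: R->0, L->1 (L advanced); G->plug->G->R->E->L->H->refl->F->L'->A->R'->H->plug->H
Char 10 ('B'): step: R->1, L=1; B->plug->B->R->G->L->D->refl->A->L'->F->R'->H->plug->H
Final: ciphertext=ABDCFBFGHH, RIGHT=1, LEFT=1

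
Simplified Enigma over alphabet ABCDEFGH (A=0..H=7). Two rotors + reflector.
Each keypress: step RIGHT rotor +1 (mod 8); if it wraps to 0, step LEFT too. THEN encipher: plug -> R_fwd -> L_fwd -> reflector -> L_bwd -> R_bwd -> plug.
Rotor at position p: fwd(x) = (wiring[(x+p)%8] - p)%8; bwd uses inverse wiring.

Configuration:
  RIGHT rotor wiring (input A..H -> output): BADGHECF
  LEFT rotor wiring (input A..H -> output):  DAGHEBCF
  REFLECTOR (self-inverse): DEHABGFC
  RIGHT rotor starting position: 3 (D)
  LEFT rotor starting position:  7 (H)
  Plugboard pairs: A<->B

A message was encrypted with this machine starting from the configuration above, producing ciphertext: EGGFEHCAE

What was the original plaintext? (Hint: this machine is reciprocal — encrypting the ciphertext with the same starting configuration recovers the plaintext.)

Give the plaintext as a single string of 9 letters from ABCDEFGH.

Char 1 ('E'): step: R->4, L=7; E->plug->E->R->F->L->F->refl->G->L'->A->R'->B->plug->A
Char 2 ('G'): step: R->5, L=7; G->plug->G->R->B->L->E->refl->B->L'->C->R'->H->plug->H
Char 3 ('G'): step: R->6, L=7; G->plug->G->R->B->L->E->refl->B->L'->C->R'->D->plug->D
Char 4 ('F'): step: R->7, L=7; F->plug->F->R->A->L->G->refl->F->L'->F->R'->G->plug->G
Char 5 ('E'): step: R->0, L->0 (L advanced); E->plug->E->R->H->L->F->refl->G->L'->C->R'->G->plug->G
Char 6 ('H'): step: R->1, L=0; H->plug->H->R->A->L->D->refl->A->L'->B->R'->F->plug->F
Char 7 ('C'): step: R->2, L=0; C->plug->C->R->F->L->B->refl->E->L'->E->R'->B->plug->A
Char 8 ('A'): step: R->3, L=0; A->plug->B->R->E->L->E->refl->B->L'->F->R'->G->plug->G
Char 9 ('E'): step: R->4, L=0; E->plug->E->R->F->L->B->refl->E->L'->E->R'->F->plug->F

Answer: AHDGGFAGF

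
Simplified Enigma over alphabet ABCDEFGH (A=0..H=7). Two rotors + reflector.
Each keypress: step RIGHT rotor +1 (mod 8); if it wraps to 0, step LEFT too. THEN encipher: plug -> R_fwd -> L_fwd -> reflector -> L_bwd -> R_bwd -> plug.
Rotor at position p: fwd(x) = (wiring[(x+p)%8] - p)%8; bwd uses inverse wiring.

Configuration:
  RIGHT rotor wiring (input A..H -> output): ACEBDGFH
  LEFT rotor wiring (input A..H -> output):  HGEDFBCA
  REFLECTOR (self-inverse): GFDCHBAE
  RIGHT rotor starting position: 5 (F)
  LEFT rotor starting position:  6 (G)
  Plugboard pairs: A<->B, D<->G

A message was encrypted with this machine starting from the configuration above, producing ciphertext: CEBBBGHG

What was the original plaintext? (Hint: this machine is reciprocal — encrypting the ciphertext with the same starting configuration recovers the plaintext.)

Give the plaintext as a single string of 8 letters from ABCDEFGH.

Answer: DGEEGECA

Derivation:
Char 1 ('C'): step: R->6, L=6; C->plug->C->R->C->L->B->refl->F->L'->F->R'->G->plug->D
Char 2 ('E'): step: R->7, L=6; E->plug->E->R->C->L->B->refl->F->L'->F->R'->D->plug->G
Char 3 ('B'): step: R->0, L->7 (L advanced); B->plug->A->R->A->L->B->refl->F->L'->D->R'->E->plug->E
Char 4 ('B'): step: R->1, L=7; B->plug->A->R->B->L->A->refl->G->L'->F->R'->E->plug->E
Char 5 ('B'): step: R->2, L=7; B->plug->A->R->C->L->H->refl->E->L'->E->R'->D->plug->G
Char 6 ('G'): step: R->3, L=7; G->plug->D->R->C->L->H->refl->E->L'->E->R'->E->plug->E
Char 7 ('H'): step: R->4, L=7; H->plug->H->R->F->L->G->refl->A->L'->B->R'->C->plug->C
Char 8 ('G'): step: R->5, L=7; G->plug->D->R->D->L->F->refl->B->L'->A->R'->B->plug->A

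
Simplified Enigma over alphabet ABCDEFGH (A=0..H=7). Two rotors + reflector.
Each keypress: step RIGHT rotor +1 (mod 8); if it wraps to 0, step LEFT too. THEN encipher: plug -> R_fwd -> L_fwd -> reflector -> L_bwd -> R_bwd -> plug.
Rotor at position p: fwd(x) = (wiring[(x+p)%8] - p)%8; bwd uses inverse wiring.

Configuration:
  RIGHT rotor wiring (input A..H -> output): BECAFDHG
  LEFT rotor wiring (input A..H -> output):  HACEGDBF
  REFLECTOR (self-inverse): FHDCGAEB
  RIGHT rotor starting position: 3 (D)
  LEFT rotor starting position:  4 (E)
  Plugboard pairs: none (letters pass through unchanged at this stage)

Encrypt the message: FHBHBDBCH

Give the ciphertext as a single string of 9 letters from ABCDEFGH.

Char 1 ('F'): step: R->4, L=4; F->plug->F->R->A->L->C->refl->D->L'->E->R'->H->plug->H
Char 2 ('H'): step: R->5, L=4; H->plug->H->R->A->L->C->refl->D->L'->E->R'->D->plug->D
Char 3 ('B'): step: R->6, L=4; B->plug->B->R->A->L->C->refl->D->L'->E->R'->E->plug->E
Char 4 ('H'): step: R->7, L=4; H->plug->H->R->A->L->C->refl->D->L'->E->R'->G->plug->G
Char 5 ('B'): step: R->0, L->5 (L advanced); B->plug->B->R->E->L->D->refl->C->L'->D->R'->F->plug->F
Char 6 ('D'): step: R->1, L=5; D->plug->D->R->E->L->D->refl->C->L'->D->R'->A->plug->A
Char 7 ('B'): step: R->2, L=5; B->plug->B->R->G->L->H->refl->B->L'->H->R'->G->plug->G
Char 8 ('C'): step: R->3, L=5; C->plug->C->R->A->L->G->refl->E->L'->B->R'->G->plug->G
Char 9 ('H'): step: R->4, L=5; H->plug->H->R->E->L->D->refl->C->L'->D->R'->C->plug->C

Answer: HDEGFAGGC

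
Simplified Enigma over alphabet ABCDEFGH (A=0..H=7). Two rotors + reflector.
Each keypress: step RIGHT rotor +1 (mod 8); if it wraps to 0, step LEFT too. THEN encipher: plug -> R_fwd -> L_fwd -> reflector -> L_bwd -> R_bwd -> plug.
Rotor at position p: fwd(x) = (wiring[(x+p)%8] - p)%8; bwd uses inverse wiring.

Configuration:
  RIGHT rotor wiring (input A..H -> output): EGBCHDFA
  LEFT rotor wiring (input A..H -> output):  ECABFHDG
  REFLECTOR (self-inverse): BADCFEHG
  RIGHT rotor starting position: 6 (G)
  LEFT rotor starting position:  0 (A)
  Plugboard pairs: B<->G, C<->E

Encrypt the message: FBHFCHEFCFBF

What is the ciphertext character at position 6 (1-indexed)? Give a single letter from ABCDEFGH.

Char 1 ('F'): step: R->7, L=0; F->plug->F->R->A->L->E->refl->F->L'->E->R'->G->plug->B
Char 2 ('B'): step: R->0, L->1 (L advanced); B->plug->G->R->F->L->C->refl->D->L'->H->R'->E->plug->C
Char 3 ('H'): step: R->1, L=1; H->plug->H->R->D->L->E->refl->F->L'->G->R'->D->plug->D
Char 4 ('F'): step: R->2, L=1; F->plug->F->R->G->L->F->refl->E->L'->D->R'->E->plug->C
Char 5 ('C'): step: R->3, L=1; C->plug->E->R->F->L->C->refl->D->L'->H->R'->A->plug->A
Char 6 ('H'): step: R->4, L=1; H->plug->H->R->G->L->F->refl->E->L'->D->R'->A->plug->A

A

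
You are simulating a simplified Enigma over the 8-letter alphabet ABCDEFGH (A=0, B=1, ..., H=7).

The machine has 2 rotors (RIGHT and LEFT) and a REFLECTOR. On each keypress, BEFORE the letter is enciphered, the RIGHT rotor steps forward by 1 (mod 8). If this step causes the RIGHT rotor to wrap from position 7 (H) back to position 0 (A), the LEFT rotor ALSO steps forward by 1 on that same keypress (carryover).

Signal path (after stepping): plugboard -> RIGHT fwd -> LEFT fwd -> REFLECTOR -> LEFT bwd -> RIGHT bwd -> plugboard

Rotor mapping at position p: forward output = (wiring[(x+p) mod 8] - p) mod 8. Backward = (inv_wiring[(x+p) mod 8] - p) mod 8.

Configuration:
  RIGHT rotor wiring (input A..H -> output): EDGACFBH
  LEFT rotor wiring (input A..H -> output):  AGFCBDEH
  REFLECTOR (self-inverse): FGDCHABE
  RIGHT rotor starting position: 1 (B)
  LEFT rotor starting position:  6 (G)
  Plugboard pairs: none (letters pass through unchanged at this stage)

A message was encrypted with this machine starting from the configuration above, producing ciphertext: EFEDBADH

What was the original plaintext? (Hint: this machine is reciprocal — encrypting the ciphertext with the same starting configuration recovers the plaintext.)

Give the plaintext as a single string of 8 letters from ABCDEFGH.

Answer: DGBGEEHD

Derivation:
Char 1 ('E'): step: R->2, L=6; E->plug->E->R->H->L->F->refl->A->L'->D->R'->D->plug->D
Char 2 ('F'): step: R->3, L=6; F->plug->F->R->B->L->B->refl->G->L'->A->R'->G->plug->G
Char 3 ('E'): step: R->4, L=6; E->plug->E->R->A->L->G->refl->B->L'->B->R'->B->plug->B
Char 4 ('D'): step: R->5, L=6; D->plug->D->R->H->L->F->refl->A->L'->D->R'->G->plug->G
Char 5 ('B'): step: R->6, L=6; B->plug->B->R->B->L->B->refl->G->L'->A->R'->E->plug->E
Char 6 ('A'): step: R->7, L=6; A->plug->A->R->A->L->G->refl->B->L'->B->R'->E->plug->E
Char 7 ('D'): step: R->0, L->7 (L advanced); D->plug->D->R->A->L->A->refl->F->L'->H->R'->H->plug->H
Char 8 ('H'): step: R->1, L=7; H->plug->H->R->D->L->G->refl->B->L'->B->R'->D->plug->D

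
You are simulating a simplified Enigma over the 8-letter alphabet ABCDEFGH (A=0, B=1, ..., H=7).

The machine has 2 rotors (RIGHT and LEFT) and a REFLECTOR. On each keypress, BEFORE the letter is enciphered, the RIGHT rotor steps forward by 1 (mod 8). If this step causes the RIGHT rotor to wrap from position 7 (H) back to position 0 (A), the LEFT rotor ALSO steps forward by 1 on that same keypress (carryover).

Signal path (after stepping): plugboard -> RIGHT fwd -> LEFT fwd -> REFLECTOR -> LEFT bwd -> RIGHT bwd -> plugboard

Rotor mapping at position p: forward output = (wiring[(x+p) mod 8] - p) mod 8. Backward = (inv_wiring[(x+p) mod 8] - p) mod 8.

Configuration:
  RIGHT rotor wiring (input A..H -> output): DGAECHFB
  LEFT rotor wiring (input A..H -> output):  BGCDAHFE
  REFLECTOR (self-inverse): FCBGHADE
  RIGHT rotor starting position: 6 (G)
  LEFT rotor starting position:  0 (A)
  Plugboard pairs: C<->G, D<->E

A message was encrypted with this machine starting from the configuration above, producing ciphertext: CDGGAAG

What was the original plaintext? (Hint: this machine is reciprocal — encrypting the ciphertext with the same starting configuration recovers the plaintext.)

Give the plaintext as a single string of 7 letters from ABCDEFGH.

Char 1 ('C'): step: R->7, L=0; C->plug->G->R->A->L->B->refl->C->L'->C->R'->A->plug->A
Char 2 ('D'): step: R->0, L->1 (L advanced); D->plug->E->R->C->L->C->refl->B->L'->B->R'->H->plug->H
Char 3 ('G'): step: R->1, L=1; G->plug->C->R->D->L->H->refl->E->L'->F->R'->A->plug->A
Char 4 ('G'): step: R->2, L=1; G->plug->C->R->A->L->F->refl->A->L'->H->R'->F->plug->F
Char 5 ('A'): step: R->3, L=1; A->plug->A->R->B->L->B->refl->C->L'->C->R'->D->plug->E
Char 6 ('A'): step: R->4, L=1; A->plug->A->R->G->L->D->refl->G->L'->E->R'->G->plug->C
Char 7 ('G'): step: R->5, L=1; G->plug->C->R->E->L->G->refl->D->L'->G->R'->D->plug->E

Answer: AHAFECE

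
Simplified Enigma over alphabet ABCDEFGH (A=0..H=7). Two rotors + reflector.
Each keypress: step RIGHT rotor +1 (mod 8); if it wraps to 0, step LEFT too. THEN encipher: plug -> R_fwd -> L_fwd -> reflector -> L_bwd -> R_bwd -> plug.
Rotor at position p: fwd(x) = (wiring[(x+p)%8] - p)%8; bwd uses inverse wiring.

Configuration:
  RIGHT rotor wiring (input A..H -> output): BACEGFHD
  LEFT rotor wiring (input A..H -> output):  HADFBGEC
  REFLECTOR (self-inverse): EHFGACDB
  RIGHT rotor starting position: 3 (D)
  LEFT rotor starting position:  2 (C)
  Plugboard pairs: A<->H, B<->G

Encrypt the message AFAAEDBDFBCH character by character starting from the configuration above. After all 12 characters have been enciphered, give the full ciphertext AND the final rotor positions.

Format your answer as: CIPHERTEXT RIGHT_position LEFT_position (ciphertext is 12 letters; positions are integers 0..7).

Char 1 ('A'): step: R->4, L=2; A->plug->H->R->A->L->B->refl->H->L'->C->R'->A->plug->H
Char 2 ('F'): step: R->5, L=2; F->plug->F->R->F->L->A->refl->E->L'->D->R'->E->plug->E
Char 3 ('A'): step: R->6, L=2; A->plug->H->R->H->L->G->refl->D->L'->B->R'->A->plug->H
Char 4 ('A'): step: R->7, L=2; A->plug->H->R->A->L->B->refl->H->L'->C->R'->B->plug->G
Char 5 ('E'): step: R->0, L->3 (L advanced); E->plug->E->R->G->L->F->refl->C->L'->A->R'->B->plug->G
Char 6 ('D'): step: R->1, L=3; D->plug->D->R->F->L->E->refl->A->L'->H->R'->A->plug->H
Char 7 ('B'): step: R->2, L=3; B->plug->G->R->H->L->A->refl->E->L'->F->R'->E->plug->E
Char 8 ('D'): step: R->3, L=3; D->plug->D->R->E->L->H->refl->B->L'->D->R'->B->plug->G
Char 9 ('F'): step: R->4, L=3; F->plug->F->R->E->L->H->refl->B->L'->D->R'->C->plug->C
Char 10 ('B'): step: R->5, L=3; B->plug->G->R->H->L->A->refl->E->L'->F->R'->F->plug->F
Char 11 ('C'): step: R->6, L=3; C->plug->C->R->D->L->B->refl->H->L'->E->R'->E->plug->E
Char 12 ('H'): step: R->7, L=3; H->plug->A->R->E->L->H->refl->B->L'->D->R'->D->plug->D
Final: ciphertext=HEHGGHEGCFED, RIGHT=7, LEFT=3

Answer: HEHGGHEGCFED 7 3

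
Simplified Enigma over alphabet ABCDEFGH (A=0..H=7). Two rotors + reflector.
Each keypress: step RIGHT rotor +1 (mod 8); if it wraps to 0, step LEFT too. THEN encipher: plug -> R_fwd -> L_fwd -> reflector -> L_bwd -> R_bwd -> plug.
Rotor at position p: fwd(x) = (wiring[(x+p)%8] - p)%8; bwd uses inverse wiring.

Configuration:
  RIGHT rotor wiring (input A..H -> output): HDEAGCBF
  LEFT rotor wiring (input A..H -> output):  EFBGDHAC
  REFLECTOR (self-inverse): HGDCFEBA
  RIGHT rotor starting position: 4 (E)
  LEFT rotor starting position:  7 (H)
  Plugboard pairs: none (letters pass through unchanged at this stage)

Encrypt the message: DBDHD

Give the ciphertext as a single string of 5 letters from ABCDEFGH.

Answer: FFEEH

Derivation:
Char 1 ('D'): step: R->5, L=7; D->plug->D->R->C->L->G->refl->B->L'->H->R'->F->plug->F
Char 2 ('B'): step: R->6, L=7; B->plug->B->R->H->L->B->refl->G->L'->C->R'->F->plug->F
Char 3 ('D'): step: R->7, L=7; D->plug->D->R->F->L->E->refl->F->L'->B->R'->E->plug->E
Char 4 ('H'): step: R->0, L->0 (L advanced); H->plug->H->R->F->L->H->refl->A->L'->G->R'->E->plug->E
Char 5 ('D'): step: R->1, L=0; D->plug->D->R->F->L->H->refl->A->L'->G->R'->H->plug->H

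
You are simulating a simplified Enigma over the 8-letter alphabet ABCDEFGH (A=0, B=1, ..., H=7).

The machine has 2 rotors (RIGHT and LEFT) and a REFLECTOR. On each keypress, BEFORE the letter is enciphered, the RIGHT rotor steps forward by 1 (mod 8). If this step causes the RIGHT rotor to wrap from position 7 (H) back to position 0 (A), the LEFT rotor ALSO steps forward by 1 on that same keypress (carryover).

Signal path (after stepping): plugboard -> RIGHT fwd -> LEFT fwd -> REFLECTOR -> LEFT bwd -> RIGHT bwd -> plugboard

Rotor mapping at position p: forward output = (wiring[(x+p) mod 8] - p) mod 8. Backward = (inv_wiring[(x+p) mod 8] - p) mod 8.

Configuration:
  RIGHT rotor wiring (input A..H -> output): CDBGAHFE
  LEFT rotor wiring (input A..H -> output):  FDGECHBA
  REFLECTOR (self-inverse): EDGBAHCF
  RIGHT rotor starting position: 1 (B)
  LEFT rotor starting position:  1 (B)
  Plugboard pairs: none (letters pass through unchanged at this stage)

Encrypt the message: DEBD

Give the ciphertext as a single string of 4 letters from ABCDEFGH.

Char 1 ('D'): step: R->2, L=1; D->plug->D->R->F->L->A->refl->E->L'->H->R'->A->plug->A
Char 2 ('E'): step: R->3, L=1; E->plug->E->R->B->L->F->refl->H->L'->G->R'->H->plug->H
Char 3 ('B'): step: R->4, L=1; B->plug->B->R->D->L->B->refl->D->L'->C->R'->H->plug->H
Char 4 ('D'): step: R->5, L=1; D->plug->D->R->F->L->A->refl->E->L'->H->R'->C->plug->C

Answer: AHHC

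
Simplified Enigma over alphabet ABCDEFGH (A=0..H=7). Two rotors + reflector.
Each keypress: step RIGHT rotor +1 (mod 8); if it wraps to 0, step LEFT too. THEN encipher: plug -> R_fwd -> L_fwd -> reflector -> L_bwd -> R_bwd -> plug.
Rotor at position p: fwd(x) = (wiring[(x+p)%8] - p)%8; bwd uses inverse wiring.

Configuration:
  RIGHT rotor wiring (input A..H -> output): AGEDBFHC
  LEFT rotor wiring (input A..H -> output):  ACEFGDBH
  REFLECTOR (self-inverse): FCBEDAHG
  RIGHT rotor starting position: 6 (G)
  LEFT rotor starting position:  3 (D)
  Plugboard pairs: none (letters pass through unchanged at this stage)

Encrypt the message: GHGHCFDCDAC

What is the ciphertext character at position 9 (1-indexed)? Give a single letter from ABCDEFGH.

Char 1 ('G'): step: R->7, L=3; G->plug->G->R->G->L->H->refl->G->L'->D->R'->A->plug->A
Char 2 ('H'): step: R->0, L->4 (L advanced); H->plug->H->R->C->L->F->refl->A->L'->G->R'->B->plug->B
Char 3 ('G'): step: R->1, L=4; G->plug->G->R->B->L->H->refl->G->L'->F->R'->A->plug->A
Char 4 ('H'): step: R->2, L=4; H->plug->H->R->E->L->E->refl->D->L'->D->R'->D->plug->D
Char 5 ('C'): step: R->3, L=4; C->plug->C->R->C->L->F->refl->A->L'->G->R'->B->plug->B
Char 6 ('F'): step: R->4, L=4; F->plug->F->R->C->L->F->refl->A->L'->G->R'->D->plug->D
Char 7 ('D'): step: R->5, L=4; D->plug->D->R->D->L->D->refl->E->L'->E->R'->H->plug->H
Char 8 ('C'): step: R->6, L=4; C->plug->C->R->C->L->F->refl->A->L'->G->R'->E->plug->E
Char 9 ('D'): step: R->7, L=4; D->plug->D->R->F->L->G->refl->H->L'->B->R'->B->plug->B

B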